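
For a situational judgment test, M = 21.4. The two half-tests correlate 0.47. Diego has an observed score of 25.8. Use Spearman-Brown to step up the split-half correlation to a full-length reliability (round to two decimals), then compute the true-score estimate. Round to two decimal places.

24.22

Spearman-Brown: ρ = 2r/(1 + r) = 2(0.47)/(1 + 0.47) = 0.940/1.47 = 0.6395 → 0.64
T̂ = 0.64(25.8) + 0.36(21.4) = 16.512 + 7.704 = 24.216 → 24.22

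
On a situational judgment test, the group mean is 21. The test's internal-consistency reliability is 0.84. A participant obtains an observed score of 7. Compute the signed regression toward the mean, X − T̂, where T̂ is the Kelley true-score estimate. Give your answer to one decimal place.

-2.2

T̂ = ρX + (1 − ρ)μ
  = 0.84 × 7 + 0.16 × 21
  = 5.88 + 3.36
  = 9.240
  ≈ 9.24
X − T̂ = 7 − 9.24 = -2.24 → -2.2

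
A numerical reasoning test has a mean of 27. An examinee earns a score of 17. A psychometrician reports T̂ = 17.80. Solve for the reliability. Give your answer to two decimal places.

T̂ = ρX + (1 − ρ)μ  ⇒  T̂ − μ = ρ(X − μ)
ρ = (T̂ − μ)/(X − μ) = (17.80 − 27) / (17 − 27) = -9.20 / -10.0 = 0.9200

0.92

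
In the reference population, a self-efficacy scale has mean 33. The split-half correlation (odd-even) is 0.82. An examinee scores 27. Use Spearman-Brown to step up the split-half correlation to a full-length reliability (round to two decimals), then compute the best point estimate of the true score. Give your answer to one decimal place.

Spearman-Brown: ρ = 2r/(1 + r) = 2(0.82)/(1 + 0.82) = 1.640/1.82 = 0.9011 → 0.90
Weight the observed score by reliability and the mean by (1 − reliability): T̂ = 0.90·27 + 0.10·33 = 24.30 + 3.30 = 27.60.

27.6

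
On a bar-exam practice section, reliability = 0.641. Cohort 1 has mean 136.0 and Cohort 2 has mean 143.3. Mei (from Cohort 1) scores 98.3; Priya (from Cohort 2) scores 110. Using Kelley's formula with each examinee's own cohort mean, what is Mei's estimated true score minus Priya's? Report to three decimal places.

T̂_Mei = 0.641(98.3) + 0.359(136.0) = 111.83430
T̂_Priya = 0.641(110) + 0.359(143.3) = 121.95470
Difference = 111.83430 − 121.95470 = -10.12040

-10.120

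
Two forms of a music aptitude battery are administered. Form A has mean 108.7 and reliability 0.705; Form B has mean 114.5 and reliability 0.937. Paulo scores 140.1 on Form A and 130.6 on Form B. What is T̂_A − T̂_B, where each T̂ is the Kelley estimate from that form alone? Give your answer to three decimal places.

T̂_A = 0.705(140.1) + 0.295(108.7) = 130.83700
T̂_B = 0.937(130.6) + 0.063(114.5) = 129.58570
T̂_A − T̂_B = 1.25130

1.251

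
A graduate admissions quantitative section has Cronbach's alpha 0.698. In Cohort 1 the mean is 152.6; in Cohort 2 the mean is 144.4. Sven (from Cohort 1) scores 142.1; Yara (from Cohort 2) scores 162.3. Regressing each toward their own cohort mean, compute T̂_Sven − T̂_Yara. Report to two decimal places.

T̂_Sven = 0.698(142.1) + 0.302(152.6) = 145.2710
T̂_Yara = 0.698(162.3) + 0.302(144.4) = 156.8942
Difference = 145.2710 − 156.8942 = -11.6232

-11.62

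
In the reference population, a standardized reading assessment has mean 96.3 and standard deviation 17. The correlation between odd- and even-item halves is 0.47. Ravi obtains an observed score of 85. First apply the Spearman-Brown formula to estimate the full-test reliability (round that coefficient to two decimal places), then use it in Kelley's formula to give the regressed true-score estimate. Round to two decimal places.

Spearman-Brown: ρ = 2r/(1 + r) = 2(0.47)/(1 + 0.47) = 0.940/1.47 = 0.6395 → 0.64
T̂ = 0.64(85) + 0.36(96.3) = 54.40 + 34.668 = 89.068 → 89.07

89.07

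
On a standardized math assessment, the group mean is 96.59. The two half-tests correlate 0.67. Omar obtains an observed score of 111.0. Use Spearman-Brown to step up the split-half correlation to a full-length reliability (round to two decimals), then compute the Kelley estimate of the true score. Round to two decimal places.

108.12

Spearman-Brown: ρ = 2r/(1 + r) = 2(0.67)/(1 + 0.67) = 1.340/1.67 = 0.8024 → 0.80
T̂ = 0.80(111.0) + 0.20(96.59) = 88.800 + 19.3180 = 108.118 → 108.12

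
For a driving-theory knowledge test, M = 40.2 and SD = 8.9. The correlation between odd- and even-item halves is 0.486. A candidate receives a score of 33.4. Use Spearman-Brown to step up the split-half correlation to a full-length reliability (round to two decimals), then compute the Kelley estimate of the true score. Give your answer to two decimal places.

Spearman-Brown: ρ = 2r/(1 + r) = 2(0.486)/(1 + 0.486) = 0.9720/1.486 = 0.6541 → 0.65
T̂ = ρX + (1 − ρ)μ
  = 0.65 × 33.4 + 0.35 × 40.2
  = 21.710 + 14.070
  = 35.780
  ≈ 35.78

35.78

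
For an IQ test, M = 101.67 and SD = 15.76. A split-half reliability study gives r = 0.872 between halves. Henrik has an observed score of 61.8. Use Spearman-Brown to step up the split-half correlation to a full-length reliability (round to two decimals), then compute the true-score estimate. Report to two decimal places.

Spearman-Brown: ρ = 2r/(1 + r) = 2(0.872)/(1 + 0.872) = 1.7440/1.872 = 0.9316 → 0.93
T̂ = ρX + (1 − ρ)μ
  = 0.93 × 61.8 + 0.07 × 101.67
  = 57.474 + 7.1169
  = 64.591
  ≈ 64.59

64.59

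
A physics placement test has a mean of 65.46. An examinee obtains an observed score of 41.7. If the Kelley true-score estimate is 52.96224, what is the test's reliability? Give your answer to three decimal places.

T̂ = ρX + (1 − ρ)μ  ⇒  T̂ − μ = ρ(X − μ)
ρ = (T̂ − μ)/(X − μ) = (52.96224 − 65.46) / (41.7 − 65.46) = -12.49776 / -23.76 = 0.52600

0.526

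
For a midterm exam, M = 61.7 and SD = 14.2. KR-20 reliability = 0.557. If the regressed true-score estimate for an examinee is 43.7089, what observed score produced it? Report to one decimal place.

29.4

T̂ = ρX + (1 − ρ)μ  ⇒  X = (T̂ − (1 − ρ)μ) / ρ
X = (43.7089 − 0.443 × 61.7) / 0.557 = (43.7089 − 27.3331) / 0.557 = 16.3758 / 0.557 = 29.400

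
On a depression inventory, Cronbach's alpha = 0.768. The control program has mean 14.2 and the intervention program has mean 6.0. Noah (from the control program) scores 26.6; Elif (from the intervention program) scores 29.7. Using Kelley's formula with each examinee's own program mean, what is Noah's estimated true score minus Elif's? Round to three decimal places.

-0.478

T̂_Noah = 0.768(26.6) + 0.232(14.2) = 23.72320
T̂_Elif = 0.768(29.7) + 0.232(6.0) = 24.20160
Difference = 23.72320 − 24.20160 = -0.47840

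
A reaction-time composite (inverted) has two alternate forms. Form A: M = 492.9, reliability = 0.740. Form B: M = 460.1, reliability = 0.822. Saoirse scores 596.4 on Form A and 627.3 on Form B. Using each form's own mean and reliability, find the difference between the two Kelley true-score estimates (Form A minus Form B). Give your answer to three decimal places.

-28.048

T̂_A = 0.740(596.4) + 0.260(492.9) = 569.49000
T̂_B = 0.822(627.3) + 0.178(460.1) = 597.53840
T̂_A − T̂_B = -28.04840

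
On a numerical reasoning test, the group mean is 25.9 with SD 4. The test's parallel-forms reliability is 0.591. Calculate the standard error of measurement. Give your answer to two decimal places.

SEM = SD · √(1 − ρ) = 4 × √0.409 = 4 × 0.6395 = 2.558

2.56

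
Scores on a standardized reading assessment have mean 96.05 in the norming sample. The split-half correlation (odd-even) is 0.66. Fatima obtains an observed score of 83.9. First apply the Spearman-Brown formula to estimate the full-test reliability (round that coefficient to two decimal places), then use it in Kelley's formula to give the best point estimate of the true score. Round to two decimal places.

Spearman-Brown: ρ = 2r/(1 + r) = 2(0.66)/(1 + 0.66) = 1.320/1.66 = 0.7952 → 0.80
Weight the observed score by reliability and the mean by (1 − reliability): T̂ = 0.80·83.9 + 0.20·96.05 = 67.120 + 19.2100 = 86.330.

86.33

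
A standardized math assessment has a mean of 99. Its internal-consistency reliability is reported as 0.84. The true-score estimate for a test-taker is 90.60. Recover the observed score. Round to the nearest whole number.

T̂ = ρX + (1 − ρ)μ  ⇒  X = (T̂ − (1 − ρ)μ) / ρ
X = (90.60 − 0.16 × 99) / 0.84 = (90.60 − 15.84) / 0.84 = 74.76 / 0.84 = 89.00

89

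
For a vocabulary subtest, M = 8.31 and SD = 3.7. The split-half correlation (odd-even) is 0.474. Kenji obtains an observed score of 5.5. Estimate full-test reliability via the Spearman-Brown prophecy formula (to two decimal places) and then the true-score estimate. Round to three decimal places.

Spearman-Brown: ρ = 2r/(1 + r) = 2(0.474)/(1 + 0.474) = 0.9480/1.474 = 0.6431 → 0.64
T̂ = ρX + (1 − ρ)μ
  = 0.64 × 5.5 + 0.36 × 8.31
  = 3.520 + 2.9916
  = 6.5116
  ≈ 6.512

6.512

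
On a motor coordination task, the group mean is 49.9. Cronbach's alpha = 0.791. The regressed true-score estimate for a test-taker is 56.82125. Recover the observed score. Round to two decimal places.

T̂ = ρX + (1 − ρ)μ  ⇒  X = (T̂ − (1 − ρ)μ) / ρ
X = (56.82125 − 0.209 × 49.9) / 0.791 = (56.82125 − 10.4291) / 0.791 = 46.39215 / 0.791 = 58.6500

58.65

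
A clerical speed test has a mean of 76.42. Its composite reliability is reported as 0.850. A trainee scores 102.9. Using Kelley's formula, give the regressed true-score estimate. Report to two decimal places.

Weight the observed score by reliability and the mean by (1 − reliability): T̂ = 0.850·102.9 + 0.150·76.42 = 87.4650 + 11.46300 = 98.928.

98.93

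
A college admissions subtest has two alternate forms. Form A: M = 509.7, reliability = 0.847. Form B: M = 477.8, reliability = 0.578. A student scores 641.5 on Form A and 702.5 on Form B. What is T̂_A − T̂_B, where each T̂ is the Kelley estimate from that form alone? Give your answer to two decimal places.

T̂_A = 0.847(641.5) + 0.153(509.7) = 621.3346
T̂_B = 0.578(702.5) + 0.422(477.8) = 607.6766
T̂_A − T̂_B = 13.6580

13.66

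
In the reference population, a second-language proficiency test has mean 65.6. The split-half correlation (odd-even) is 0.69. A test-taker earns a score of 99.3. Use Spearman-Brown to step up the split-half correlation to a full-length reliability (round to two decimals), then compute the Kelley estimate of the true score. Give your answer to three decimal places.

Spearman-Brown: ρ = 2r/(1 + r) = 2(0.69)/(1 + 0.69) = 1.380/1.69 = 0.8166 → 0.82
T̂ = ρX + (1 − ρ)μ
  = 0.82 × 99.3 + 0.18 × 65.6
  = 81.426 + 11.808
  = 93.2340
  ≈ 93.234

93.234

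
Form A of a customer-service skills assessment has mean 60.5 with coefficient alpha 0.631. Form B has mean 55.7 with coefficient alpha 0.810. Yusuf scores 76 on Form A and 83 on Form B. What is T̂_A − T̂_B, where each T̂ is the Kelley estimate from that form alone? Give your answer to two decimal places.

-7.53

T̂_A = 0.631(76) + 0.369(60.5) = 70.2805
T̂_B = 0.810(83) + 0.190(55.7) = 77.8130
T̂_A − T̂_B = -7.5325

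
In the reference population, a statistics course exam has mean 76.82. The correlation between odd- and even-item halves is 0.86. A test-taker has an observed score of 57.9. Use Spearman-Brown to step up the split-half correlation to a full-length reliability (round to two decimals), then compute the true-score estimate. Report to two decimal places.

Spearman-Brown: ρ = 2r/(1 + r) = 2(0.86)/(1 + 0.86) = 1.720/1.86 = 0.9247 → 0.92
T̂ = ρX + (1 − ρ)μ
  = 0.92 × 57.9 + 0.08 × 76.82
  = 53.268 + 6.1456
  = 59.414
  ≈ 59.41

59.41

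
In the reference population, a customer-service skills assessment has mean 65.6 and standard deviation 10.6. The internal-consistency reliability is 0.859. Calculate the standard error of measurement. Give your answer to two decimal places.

SEM = SD · √(1 − ρ) = 10.6 × √0.141 = 10.6 × 0.3755 = 3.980

3.98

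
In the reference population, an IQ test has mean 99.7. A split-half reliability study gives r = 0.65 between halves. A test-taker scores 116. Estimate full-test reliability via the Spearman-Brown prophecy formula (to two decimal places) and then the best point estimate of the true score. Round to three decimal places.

Spearman-Brown: ρ = 2r/(1 + r) = 2(0.65)/(1 + 0.65) = 1.300/1.65 = 0.7879 → 0.79
T̂ = 0.79(116) + 0.21(99.7) = 91.64 + 20.937 = 112.5770 → 112.577

112.577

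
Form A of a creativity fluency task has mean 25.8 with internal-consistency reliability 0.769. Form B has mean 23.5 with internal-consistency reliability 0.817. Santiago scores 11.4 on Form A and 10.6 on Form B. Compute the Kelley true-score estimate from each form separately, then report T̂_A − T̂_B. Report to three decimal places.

T̂_A = 0.769(11.4) + 0.231(25.8) = 14.72640
T̂_B = 0.817(10.6) + 0.183(23.5) = 12.96070
T̂_A − T̂_B = 1.76570

1.766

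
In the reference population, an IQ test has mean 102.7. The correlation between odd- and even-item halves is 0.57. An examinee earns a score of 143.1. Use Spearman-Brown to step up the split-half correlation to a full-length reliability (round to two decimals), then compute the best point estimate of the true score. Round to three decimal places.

Spearman-Brown: ρ = 2r/(1 + r) = 2(0.57)/(1 + 0.57) = 1.140/1.57 = 0.7261 → 0.73
T̂ = ρX + (1 − ρ)μ
  = 0.73 × 143.1 + 0.27 × 102.7
  = 104.463 + 27.729
  = 132.1920
  ≈ 132.192

132.192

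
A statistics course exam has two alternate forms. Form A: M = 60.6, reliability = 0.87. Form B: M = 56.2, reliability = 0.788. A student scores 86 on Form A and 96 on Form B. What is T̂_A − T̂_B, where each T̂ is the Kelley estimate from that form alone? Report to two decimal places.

T̂_A = 0.87(86) + 0.13(60.6) = 82.6980
T̂_B = 0.788(96) + 0.212(56.2) = 87.5624
T̂_A − T̂_B = -4.8644

-4.86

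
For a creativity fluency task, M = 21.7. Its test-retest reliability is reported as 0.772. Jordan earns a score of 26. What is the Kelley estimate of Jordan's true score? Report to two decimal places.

Regress the observed score toward the mean by the unreliability: T̂ = 0.772·26 + 0.228·21.7 = 20.072 + 4.9476 = 25.020.

25.02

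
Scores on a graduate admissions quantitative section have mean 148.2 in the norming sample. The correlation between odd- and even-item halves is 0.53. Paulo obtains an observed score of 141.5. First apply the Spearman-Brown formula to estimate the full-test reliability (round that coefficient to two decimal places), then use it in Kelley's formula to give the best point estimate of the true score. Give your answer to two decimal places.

143.58

Spearman-Brown: ρ = 2r/(1 + r) = 2(0.53)/(1 + 0.53) = 1.060/1.53 = 0.6928 → 0.69
T̂ = ρX + (1 − ρ)μ
  = 0.69 × 141.5 + 0.31 × 148.2
  = 97.635 + 45.942
  = 143.577
  ≈ 143.58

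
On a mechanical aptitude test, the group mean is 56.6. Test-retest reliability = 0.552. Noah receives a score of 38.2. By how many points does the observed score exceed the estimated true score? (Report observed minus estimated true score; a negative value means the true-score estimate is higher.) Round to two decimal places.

T̂ = 0.552(38.2) + 0.448(56.6) = 21.0864 + 25.3568 = 46.4432 → 46.443
X − T̂ = 38.2 − 46.443 = -8.243 → -8.24

-8.24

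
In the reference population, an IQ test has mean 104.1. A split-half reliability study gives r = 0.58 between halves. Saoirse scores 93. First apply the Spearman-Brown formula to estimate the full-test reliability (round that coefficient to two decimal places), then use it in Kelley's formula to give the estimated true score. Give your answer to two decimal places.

Spearman-Brown: ρ = 2r/(1 + r) = 2(0.58)/(1 + 0.58) = 1.160/1.58 = 0.7342 → 0.73
T̂ = 0.73(93) + 0.27(104.1) = 67.89 + 28.107 = 95.997 → 96.00

96.00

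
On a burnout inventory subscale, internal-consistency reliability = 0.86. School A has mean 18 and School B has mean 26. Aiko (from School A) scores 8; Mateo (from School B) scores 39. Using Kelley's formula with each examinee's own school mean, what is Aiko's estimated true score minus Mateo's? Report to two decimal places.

-27.78

T̂_Aiko = 0.86(8) + 0.14(18) = 9.4000
T̂_Mateo = 0.86(39) + 0.14(26) = 37.1800
Difference = 9.4000 − 37.1800 = -27.7800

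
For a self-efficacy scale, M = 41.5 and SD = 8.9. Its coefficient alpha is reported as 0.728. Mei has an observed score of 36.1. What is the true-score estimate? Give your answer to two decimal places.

37.57

T̂ = ρX + (1 − ρ)μ
  = 0.728 × 36.1 + 0.272 × 41.5
  = 26.2808 + 11.2880
  = 37.569
  ≈ 37.57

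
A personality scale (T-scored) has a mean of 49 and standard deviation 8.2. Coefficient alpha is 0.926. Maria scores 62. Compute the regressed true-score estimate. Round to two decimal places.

61.04

T̂ = 0.926(62) + 0.074(49) = 57.412 + 3.626 = 61.038 → 61.04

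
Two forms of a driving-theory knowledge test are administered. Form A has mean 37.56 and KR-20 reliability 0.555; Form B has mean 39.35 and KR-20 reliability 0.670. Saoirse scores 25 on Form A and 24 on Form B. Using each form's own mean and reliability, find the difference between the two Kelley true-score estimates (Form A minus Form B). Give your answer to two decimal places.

1.52

T̂_A = 0.555(25) + 0.445(37.56) = 30.5892
T̂_B = 0.670(24) + 0.330(39.35) = 29.0655
T̂_A − T̂_B = 1.5237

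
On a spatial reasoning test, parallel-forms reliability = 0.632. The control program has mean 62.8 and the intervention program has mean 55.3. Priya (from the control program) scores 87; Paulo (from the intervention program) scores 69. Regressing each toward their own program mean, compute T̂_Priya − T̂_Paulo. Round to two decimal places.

14.14

T̂_Priya = 0.632(87) + 0.368(62.8) = 78.0944
T̂_Paulo = 0.632(69) + 0.368(55.3) = 63.9584
Difference = 78.0944 − 63.9584 = 14.1360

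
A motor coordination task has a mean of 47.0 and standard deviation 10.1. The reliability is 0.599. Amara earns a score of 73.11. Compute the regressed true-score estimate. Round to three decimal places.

T̂ = 0.599(73.11) + 0.401(47.0) = 43.79289 + 18.8470 = 62.6399 → 62.640

62.640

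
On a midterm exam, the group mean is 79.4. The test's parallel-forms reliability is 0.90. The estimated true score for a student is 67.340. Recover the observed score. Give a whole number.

66

T̂ = ρX + (1 − ρ)μ  ⇒  X = (T̂ − (1 − ρ)μ) / ρ
X = (67.340 − 0.10 × 79.4) / 0.90 = (67.340 − 7.940) / 0.90 = 59.400 / 0.90 = 66.00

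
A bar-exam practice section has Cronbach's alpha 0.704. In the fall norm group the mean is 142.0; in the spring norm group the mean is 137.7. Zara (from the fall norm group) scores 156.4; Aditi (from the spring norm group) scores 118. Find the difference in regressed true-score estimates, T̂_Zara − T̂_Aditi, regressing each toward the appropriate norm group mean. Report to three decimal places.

28.306

T̂_Zara = 0.704(156.4) + 0.296(142.0) = 152.13760
T̂_Aditi = 0.704(118) + 0.296(137.7) = 123.83120
Difference = 152.13760 − 123.83120 = 28.30640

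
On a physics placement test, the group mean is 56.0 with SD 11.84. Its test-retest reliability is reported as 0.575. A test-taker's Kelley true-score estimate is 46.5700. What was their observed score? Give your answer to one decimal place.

T̂ = ρX + (1 − ρ)μ  ⇒  X = (T̂ − (1 − ρ)μ) / ρ
X = (46.5700 − 0.425 × 56.0) / 0.575 = (46.5700 − 23.8000) / 0.575 = 22.7700 / 0.575 = 39.600

39.6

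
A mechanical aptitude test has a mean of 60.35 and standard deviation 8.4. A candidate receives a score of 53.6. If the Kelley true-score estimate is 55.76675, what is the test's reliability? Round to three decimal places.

0.679

T̂ = ρX + (1 − ρ)μ  ⇒  T̂ − μ = ρ(X − μ)
ρ = (T̂ − μ)/(X − μ) = (55.76675 − 60.35) / (53.6 − 60.35) = -4.58325 / -6.75 = 0.67900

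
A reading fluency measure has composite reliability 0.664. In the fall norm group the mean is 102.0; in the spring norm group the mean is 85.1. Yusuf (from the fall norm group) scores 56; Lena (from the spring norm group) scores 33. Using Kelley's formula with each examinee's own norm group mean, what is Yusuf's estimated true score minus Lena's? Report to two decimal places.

T̂_Yusuf = 0.664(56) + 0.336(102.0) = 71.4560
T̂_Lena = 0.664(33) + 0.336(85.1) = 50.5056
Difference = 71.4560 − 50.5056 = 20.9504

20.95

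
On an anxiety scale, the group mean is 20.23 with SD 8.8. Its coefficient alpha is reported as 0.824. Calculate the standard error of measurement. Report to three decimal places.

SEM = SD · √(1 − ρ) = 8.8 × √0.176 = 8.8 × 0.4195 = 3.6918

3.692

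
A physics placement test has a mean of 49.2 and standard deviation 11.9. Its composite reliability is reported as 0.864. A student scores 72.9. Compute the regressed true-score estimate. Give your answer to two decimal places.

T̂ = ρX + (1 − ρ)μ
  = 0.864 × 72.9 + 0.136 × 49.2
  = 62.9856 + 6.6912
  = 69.677
  ≈ 69.68

69.68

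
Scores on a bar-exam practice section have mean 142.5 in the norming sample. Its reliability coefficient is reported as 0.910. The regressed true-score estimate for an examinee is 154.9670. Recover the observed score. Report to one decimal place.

T̂ = ρX + (1 − ρ)μ  ⇒  X = (T̂ − (1 − ρ)μ) / ρ
X = (154.9670 − 0.090 × 142.5) / 0.910 = (154.9670 − 12.8250) / 0.910 = 142.1420 / 0.910 = 156.200

156.2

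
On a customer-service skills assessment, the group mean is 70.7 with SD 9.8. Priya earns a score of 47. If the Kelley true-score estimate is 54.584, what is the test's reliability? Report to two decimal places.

T̂ = ρX + (1 − ρ)μ  ⇒  T̂ − μ = ρ(X − μ)
ρ = (T̂ − μ)/(X − μ) = (54.584 − 70.7) / (47 − 70.7) = -16.116 / -23.7 = 0.6800

0.68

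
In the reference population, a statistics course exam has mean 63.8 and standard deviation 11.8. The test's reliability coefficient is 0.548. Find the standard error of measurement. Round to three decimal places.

7.933

SEM = SD · √(1 − ρ) = 11.8 × √0.452 = 11.8 × 0.6723 = 7.9333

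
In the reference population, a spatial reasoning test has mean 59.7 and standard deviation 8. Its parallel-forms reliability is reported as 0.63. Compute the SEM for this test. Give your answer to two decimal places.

4.87

SEM = SD · √(1 − ρ) = 8 × √0.37 = 8 × 0.6083 = 4.866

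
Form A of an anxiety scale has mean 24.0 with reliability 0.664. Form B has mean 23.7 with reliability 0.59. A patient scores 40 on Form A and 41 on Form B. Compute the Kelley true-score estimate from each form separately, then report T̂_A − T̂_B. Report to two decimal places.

0.72

T̂_A = 0.664(40) + 0.336(24.0) = 34.6240
T̂_B = 0.59(41) + 0.41(23.7) = 33.9070
T̂_A − T̂_B = 0.7170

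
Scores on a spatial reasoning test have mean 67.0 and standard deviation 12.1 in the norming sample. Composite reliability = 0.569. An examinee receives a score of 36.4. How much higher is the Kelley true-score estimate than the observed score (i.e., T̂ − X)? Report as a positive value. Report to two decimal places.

T̂ = 0.569(36.4) + 0.431(67.0) = 20.7116 + 28.8770 = 49.5886 → 49.589
T̂ − X = 49.589 − 36.4 = 13.189 → 13.19

13.19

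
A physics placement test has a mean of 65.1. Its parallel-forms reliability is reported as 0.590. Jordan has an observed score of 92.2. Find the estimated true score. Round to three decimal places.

Kelley's formula gives T̂ = 0.590·92.2 + 0.410·65.1 = 54.3980 + 26.6910 = 81.0890.

81.089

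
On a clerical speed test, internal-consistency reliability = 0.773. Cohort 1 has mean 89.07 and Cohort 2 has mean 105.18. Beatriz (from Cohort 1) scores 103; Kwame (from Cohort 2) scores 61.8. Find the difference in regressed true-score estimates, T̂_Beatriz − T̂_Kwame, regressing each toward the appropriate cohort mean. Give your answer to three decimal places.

28.191

T̂_Beatriz = 0.773(103) + 0.227(89.07) = 99.83789
T̂_Kwame = 0.773(61.8) + 0.227(105.18) = 71.64726
Difference = 99.83789 − 71.64726 = 28.19063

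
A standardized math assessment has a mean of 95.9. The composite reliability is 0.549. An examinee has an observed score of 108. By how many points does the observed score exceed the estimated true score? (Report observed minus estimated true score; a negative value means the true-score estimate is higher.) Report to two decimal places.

T̂ = ρX + (1 − ρ)μ
  = 0.549 × 108 + 0.451 × 95.9
  = 59.292 + 43.2509
  = 102.5429
  ≈ 102.543
X − T̂ = 108 − 102.543 = 5.457 → 5.46

5.46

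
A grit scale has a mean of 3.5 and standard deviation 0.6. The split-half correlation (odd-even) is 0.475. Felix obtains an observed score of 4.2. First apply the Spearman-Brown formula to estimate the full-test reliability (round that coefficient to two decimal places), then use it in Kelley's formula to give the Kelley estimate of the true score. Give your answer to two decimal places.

Spearman-Brown: ρ = 2r/(1 + r) = 2(0.475)/(1 + 0.475) = 0.9500/1.475 = 0.6441 → 0.64
T̂ = ρX + (1 − ρ)μ
  = 0.64 × 4.2 + 0.36 × 3.5
  = 2.688 + 1.260
  = 3.948
  ≈ 3.95

3.95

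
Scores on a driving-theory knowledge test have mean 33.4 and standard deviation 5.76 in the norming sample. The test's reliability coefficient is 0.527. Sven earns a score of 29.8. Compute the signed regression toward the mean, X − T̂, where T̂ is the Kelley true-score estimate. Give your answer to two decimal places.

Kelley's formula gives T̂ = 0.527·29.8 + 0.473·33.4 = 15.7046 + 15.7982 = 31.5028.
X − T̂ = 29.8 − 31.503 = -1.703 → -1.70

-1.70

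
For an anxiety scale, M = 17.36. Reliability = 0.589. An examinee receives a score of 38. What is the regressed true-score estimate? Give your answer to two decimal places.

T̂ = 0.589(38) + 0.411(17.36) = 22.382 + 7.13496 = 29.517 → 29.52

29.52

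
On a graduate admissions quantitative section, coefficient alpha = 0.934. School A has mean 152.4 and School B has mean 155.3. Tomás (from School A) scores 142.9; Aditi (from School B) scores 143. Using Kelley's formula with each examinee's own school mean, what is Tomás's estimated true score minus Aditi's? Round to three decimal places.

T̂_Tomás = 0.934(142.9) + 0.066(152.4) = 143.52700
T̂_Aditi = 0.934(143) + 0.066(155.3) = 143.81180
Difference = 143.52700 − 143.81180 = -0.28480

-0.285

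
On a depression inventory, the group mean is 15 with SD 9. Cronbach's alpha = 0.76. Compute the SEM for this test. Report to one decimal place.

SEM = SD · √(1 − ρ) = 9 × √0.24 = 9 × 0.4899 = 4.409

4.4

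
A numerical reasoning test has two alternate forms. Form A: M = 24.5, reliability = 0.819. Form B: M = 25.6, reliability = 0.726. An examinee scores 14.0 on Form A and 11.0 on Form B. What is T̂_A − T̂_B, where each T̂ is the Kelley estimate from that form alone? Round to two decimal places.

T̂_A = 0.819(14.0) + 0.181(24.5) = 15.9005
T̂_B = 0.726(11.0) + 0.274(25.6) = 15.0004
T̂_A − T̂_B = 0.9001

0.90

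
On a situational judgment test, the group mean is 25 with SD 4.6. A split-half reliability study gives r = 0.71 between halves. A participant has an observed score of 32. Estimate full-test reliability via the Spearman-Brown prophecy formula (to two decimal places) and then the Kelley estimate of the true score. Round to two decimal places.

Spearman-Brown: ρ = 2r/(1 + r) = 2(0.71)/(1 + 0.71) = 1.420/1.71 = 0.8304 → 0.83
T̂ = 0.83(32) + 0.17(25) = 26.56 + 4.25 = 30.810 → 30.81

30.81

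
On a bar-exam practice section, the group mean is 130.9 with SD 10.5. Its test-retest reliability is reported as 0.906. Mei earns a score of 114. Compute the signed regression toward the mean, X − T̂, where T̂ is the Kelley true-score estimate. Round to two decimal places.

-1.59

T̂ = 0.906(114) + 0.094(130.9) = 103.284 + 12.3046 = 115.5886 → 115.589
X − T̂ = 114 − 115.589 = -1.589 → -1.59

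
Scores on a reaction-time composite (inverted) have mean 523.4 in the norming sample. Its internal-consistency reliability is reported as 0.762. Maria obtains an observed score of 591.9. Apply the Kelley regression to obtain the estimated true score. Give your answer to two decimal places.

575.60

Regress the observed score toward the mean by the unreliability: T̂ = 0.762·591.9 + 0.238·523.4 = 451.0278 + 124.5692 = 575.597.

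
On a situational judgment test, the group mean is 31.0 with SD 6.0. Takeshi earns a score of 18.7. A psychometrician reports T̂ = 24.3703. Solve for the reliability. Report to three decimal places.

T̂ = ρX + (1 − ρ)μ  ⇒  T̂ − μ = ρ(X − μ)
ρ = (T̂ − μ)/(X − μ) = (24.3703 − 31.0) / (18.7 − 31.0) = -6.6297 / -12.3 = 0.53900

0.539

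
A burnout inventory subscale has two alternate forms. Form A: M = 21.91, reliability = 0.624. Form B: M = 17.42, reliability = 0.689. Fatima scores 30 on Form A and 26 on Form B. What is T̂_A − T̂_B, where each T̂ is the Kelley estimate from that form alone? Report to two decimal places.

3.63

T̂_A = 0.624(30) + 0.376(21.91) = 26.9582
T̂_B = 0.689(26) + 0.311(17.42) = 23.3316
T̂_A − T̂_B = 3.6265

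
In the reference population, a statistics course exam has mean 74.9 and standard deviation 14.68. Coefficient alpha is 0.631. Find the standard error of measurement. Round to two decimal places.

SEM = SD · √(1 − ρ) = 14.68 × √0.369 = 14.68 × 0.6075 = 8.917

8.92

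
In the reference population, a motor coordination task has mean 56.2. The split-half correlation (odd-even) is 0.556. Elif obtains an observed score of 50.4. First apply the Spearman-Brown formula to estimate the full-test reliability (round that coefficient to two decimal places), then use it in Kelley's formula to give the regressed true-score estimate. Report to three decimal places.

52.082

Spearman-Brown: ρ = 2r/(1 + r) = 2(0.556)/(1 + 0.556) = 1.1120/1.556 = 0.7147 → 0.71
T̂ = ρX + (1 − ρ)μ
  = 0.71 × 50.4 + 0.29 × 56.2
  = 35.784 + 16.298
  = 52.0820
  ≈ 52.082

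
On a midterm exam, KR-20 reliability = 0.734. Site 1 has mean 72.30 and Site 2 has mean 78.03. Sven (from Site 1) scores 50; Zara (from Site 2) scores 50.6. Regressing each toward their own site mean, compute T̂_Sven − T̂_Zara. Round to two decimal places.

-1.96

T̂_Sven = 0.734(50) + 0.266(72.30) = 55.9318
T̂_Zara = 0.734(50.6) + 0.266(78.03) = 57.8964
Difference = 55.9318 − 57.8964 = -1.9646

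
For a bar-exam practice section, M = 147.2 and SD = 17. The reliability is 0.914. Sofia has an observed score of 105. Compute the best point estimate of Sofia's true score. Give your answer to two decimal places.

108.63

T̂ = 0.914(105) + 0.086(147.2) = 95.970 + 12.6592 = 108.629 → 108.63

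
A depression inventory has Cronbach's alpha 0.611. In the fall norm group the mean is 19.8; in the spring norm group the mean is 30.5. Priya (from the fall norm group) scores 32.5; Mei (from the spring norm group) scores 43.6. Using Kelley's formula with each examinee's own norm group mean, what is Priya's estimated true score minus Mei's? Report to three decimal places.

T̂_Priya = 0.611(32.5) + 0.389(19.8) = 27.55970
T̂_Mei = 0.611(43.6) + 0.389(30.5) = 38.50410
Difference = 27.55970 − 38.50410 = -10.94440

-10.944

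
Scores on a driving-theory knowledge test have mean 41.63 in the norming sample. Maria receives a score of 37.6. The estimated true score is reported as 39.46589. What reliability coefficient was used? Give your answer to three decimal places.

T̂ = ρX + (1 − ρ)μ  ⇒  T̂ − μ = ρ(X − μ)
ρ = (T̂ − μ)/(X − μ) = (39.46589 − 41.63) / (37.6 − 41.63) = -2.16411 / -4.03 = 0.53700

0.537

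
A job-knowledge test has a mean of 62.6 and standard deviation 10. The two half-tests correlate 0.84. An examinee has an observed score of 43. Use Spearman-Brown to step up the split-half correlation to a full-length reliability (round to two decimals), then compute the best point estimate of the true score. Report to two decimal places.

44.76

Spearman-Brown: ρ = 2r/(1 + r) = 2(0.84)/(1 + 0.84) = 1.680/1.84 = 0.9130 → 0.91
Weight the observed score by reliability and the mean by (1 − reliability): T̂ = 0.91·43 + 0.09·62.6 = 39.13 + 5.634 = 44.764.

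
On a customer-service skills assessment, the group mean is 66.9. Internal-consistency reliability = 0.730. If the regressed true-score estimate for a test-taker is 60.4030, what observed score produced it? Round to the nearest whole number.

58

T̂ = ρX + (1 − ρ)μ  ⇒  X = (T̂ − (1 − ρ)μ) / ρ
X = (60.4030 − 0.270 × 66.9) / 0.730 = (60.4030 − 18.0630) / 0.730 = 42.3400 / 0.730 = 58.00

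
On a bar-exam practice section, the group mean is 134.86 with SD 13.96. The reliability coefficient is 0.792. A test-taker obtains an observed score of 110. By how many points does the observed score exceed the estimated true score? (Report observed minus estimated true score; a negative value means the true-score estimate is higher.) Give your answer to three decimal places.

-5.171

T̂ = ρX + (1 − ρ)μ
  = 0.792 × 110 + 0.208 × 134.86
  = 87.120 + 28.05088
  = 115.17088
  ≈ 115.1709
X − T̂ = 110 − 115.1709 = -5.1709 → -5.171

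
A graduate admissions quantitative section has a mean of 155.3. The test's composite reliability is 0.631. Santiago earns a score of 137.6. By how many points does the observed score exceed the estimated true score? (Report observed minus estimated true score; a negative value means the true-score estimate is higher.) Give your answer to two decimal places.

T̂ = ρX + (1 − ρ)μ
  = 0.631 × 137.6 + 0.369 × 155.3
  = 86.8256 + 57.3057
  = 144.1313
  ≈ 144.131
X − T̂ = 137.6 − 144.131 = -6.531 → -6.53

-6.53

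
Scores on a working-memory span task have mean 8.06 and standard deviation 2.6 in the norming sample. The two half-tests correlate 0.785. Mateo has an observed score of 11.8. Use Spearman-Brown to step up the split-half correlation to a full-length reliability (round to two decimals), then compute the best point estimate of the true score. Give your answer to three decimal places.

Spearman-Brown: ρ = 2r/(1 + r) = 2(0.785)/(1 + 0.785) = 1.5700/1.785 = 0.8796 → 0.88
Kelley's formula gives T̂ = 0.88·11.8 + 0.12·8.06 = 10.384 + 0.9672 = 11.3512.

11.351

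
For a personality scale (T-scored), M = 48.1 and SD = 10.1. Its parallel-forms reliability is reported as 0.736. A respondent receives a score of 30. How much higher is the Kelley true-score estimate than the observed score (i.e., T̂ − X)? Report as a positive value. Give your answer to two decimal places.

4.78

T̂ = 0.736(30) + 0.264(48.1) = 22.080 + 12.6984 = 34.7784 → 34.778
T̂ − X = 34.778 − 30 = 4.778 → 4.78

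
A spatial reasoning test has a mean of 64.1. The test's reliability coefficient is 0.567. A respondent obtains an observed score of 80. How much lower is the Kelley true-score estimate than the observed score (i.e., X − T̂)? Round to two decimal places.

6.88

Weight the observed score by reliability and the mean by (1 − reliability): T̂ = 0.567·80 + 0.433·64.1 = 45.360 + 27.7553 = 73.1153.
X − T̂ = 80 − 73.115 = 6.885 → 6.88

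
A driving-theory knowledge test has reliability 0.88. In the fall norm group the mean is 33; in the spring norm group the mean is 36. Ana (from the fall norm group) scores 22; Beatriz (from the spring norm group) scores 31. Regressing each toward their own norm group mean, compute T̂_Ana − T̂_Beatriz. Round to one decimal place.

-8.3

T̂_Ana = 0.88(22) + 0.12(33) = 23.320
T̂_Beatriz = 0.88(31) + 0.12(36) = 31.600
Difference = 23.320 − 31.600 = -8.280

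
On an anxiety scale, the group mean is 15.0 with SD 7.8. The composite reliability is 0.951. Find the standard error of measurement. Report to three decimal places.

1.727

SEM = SD · √(1 − ρ) = 7.8 × √0.049 = 7.8 × 0.2214 = 1.7266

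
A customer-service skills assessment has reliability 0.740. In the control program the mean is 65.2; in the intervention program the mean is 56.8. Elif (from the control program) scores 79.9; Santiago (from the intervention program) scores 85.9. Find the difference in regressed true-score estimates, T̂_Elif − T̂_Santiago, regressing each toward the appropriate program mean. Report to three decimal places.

T̂_Elif = 0.740(79.9) + 0.260(65.2) = 76.07800
T̂_Santiago = 0.740(85.9) + 0.260(56.8) = 78.33400
Difference = 76.07800 − 78.33400 = -2.25600

-2.256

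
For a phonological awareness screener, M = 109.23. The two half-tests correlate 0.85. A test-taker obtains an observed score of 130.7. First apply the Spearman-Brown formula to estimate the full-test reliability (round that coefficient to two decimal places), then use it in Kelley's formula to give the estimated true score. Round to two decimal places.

Spearman-Brown: ρ = 2r/(1 + r) = 2(0.85)/(1 + 0.85) = 1.700/1.85 = 0.9189 → 0.92
Regress the observed score toward the mean by the unreliability: T̂ = 0.92·130.7 + 0.08·109.23 = 120.244 + 8.7384 = 128.982.

128.98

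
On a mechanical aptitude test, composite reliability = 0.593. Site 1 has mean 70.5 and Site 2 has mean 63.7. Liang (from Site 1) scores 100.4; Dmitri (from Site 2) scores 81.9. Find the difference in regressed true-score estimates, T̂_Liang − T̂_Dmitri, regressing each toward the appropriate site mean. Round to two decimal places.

13.74

T̂_Liang = 0.593(100.4) + 0.407(70.5) = 88.2307
T̂_Dmitri = 0.593(81.9) + 0.407(63.7) = 74.4926
Difference = 88.2307 − 74.4926 = 13.7381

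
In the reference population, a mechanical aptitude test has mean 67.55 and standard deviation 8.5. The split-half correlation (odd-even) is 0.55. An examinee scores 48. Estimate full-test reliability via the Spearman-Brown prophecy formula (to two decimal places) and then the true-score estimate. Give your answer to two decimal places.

Spearman-Brown: ρ = 2r/(1 + r) = 2(0.55)/(1 + 0.55) = 1.100/1.55 = 0.7097 → 0.71
Weight the observed score by reliability and the mean by (1 − reliability): T̂ = 0.71·48 + 0.29·67.55 = 34.08 + 19.5895 = 53.669.

53.67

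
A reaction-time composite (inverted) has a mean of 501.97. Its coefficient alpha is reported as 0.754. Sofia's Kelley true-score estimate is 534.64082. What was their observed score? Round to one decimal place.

T̂ = ρX + (1 − ρ)μ  ⇒  X = (T̂ − (1 − ρ)μ) / ρ
X = (534.64082 − 0.246 × 501.97) / 0.754 = (534.64082 − 123.48462) / 0.754 = 411.15620 / 0.754 = 545.300

545.3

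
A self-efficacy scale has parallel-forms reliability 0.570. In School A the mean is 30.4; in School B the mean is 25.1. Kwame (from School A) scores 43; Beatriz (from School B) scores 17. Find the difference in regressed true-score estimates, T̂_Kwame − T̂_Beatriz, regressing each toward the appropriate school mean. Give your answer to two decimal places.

T̂_Kwame = 0.570(43) + 0.430(30.4) = 37.5820
T̂_Beatriz = 0.570(17) + 0.430(25.1) = 20.4830
Difference = 37.5820 − 20.4830 = 17.0990

17.10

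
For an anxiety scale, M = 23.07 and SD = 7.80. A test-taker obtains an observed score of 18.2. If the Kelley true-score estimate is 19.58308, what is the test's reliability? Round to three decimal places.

T̂ = ρX + (1 − ρ)μ  ⇒  T̂ − μ = ρ(X − μ)
ρ = (T̂ − μ)/(X − μ) = (19.58308 − 23.07) / (18.2 − 23.07) = -3.48692 / -4.87 = 0.71600

0.716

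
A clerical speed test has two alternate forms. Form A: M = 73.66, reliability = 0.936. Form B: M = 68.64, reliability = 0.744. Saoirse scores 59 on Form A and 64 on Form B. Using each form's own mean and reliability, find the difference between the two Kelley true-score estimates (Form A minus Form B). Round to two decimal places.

T̂_A = 0.936(59) + 0.064(73.66) = 59.9382
T̂_B = 0.744(64) + 0.256(68.64) = 65.1878
T̂_A − T̂_B = -5.2496

-5.25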